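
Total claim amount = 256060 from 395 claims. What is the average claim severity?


severity = total / number
= 256060 / 395
= 648.2532


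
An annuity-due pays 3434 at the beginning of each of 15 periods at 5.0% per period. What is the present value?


PV_due = PMT * (1-(1+i)^(-n))/i * (1+i)
PV_immediate = 35643.7457
PV_due = 35643.7457 * 1.05
= 37425.933


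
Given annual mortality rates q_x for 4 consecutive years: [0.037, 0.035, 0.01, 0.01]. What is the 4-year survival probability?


p_k = 1 - q_k for each year
Survival = product of (1 - q_k)
= 0.963 * 0.965 * 0.99 * 0.99
= 0.9108


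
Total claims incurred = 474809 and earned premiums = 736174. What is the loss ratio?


Loss ratio = claims / premiums
= 474809 / 736174
= 0.645


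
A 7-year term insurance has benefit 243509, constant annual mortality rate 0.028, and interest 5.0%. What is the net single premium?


NSP = benefit * sum_{k=0}^{n-1} k_p_x * q * v^(k+1)
With constant q=0.028, v=0.952381
Sum = 0.149851
NSP = 243509 * 0.149851
= 36490.1089


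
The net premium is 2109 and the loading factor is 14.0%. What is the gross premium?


Gross = net * (1 + loading)
= 2109 * (1 + 0.14)
= 2109 * 1.14
= 2404.26


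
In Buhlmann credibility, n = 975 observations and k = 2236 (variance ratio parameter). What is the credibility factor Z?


Z = n / (n + k)
= 975 / (975 + 2236)
= 975 / 3211
= 0.3036


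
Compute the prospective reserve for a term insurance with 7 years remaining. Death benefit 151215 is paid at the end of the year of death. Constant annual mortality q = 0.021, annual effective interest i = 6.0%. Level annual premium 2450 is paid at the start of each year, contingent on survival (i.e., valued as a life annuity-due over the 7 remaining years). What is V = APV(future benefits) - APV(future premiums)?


v = 1/(1+i) = 0.943396
APV(future benefits) per unit = sum_{k=0}^{6} k_p_x * q * v^(k+1) = 0.110641
APV(future benefits) = 151215 * 0.110641 = 16730.5844
Life annuity-due factor ä_{x:7} = sum_{k=0}^{6} k_p_x * v^k = 5.584738
APV(future premiums) = 2450 * 5.584738 = 13682.6083
V = 16730.5844 - 13682.6083
= 3047.9762


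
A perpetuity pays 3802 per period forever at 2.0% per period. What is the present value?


PV = PMT / i
= 3802 / 0.02
= 190100.0


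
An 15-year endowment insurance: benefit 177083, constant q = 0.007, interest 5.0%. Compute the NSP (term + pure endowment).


Term component = 12332.4909
Pure endowment = 15_p_x * v^15 * benefit = 0.899992 * 0.481017 * 177083 = 76661.2881
NSP = 88993.779


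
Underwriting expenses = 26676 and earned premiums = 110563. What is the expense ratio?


Expense ratio = expenses / premiums
= 26676 / 110563
= 0.2413


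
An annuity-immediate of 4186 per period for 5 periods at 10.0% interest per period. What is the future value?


FV = PMT * ((1+i)^n - 1) / i
= 4186 * ((1.1)^5 - 1) / 0.1
= 4186 * (1.61051 - 1) / 0.1
= 25555.9486


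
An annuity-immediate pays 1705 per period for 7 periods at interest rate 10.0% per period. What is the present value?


PV = PMT * (1 - (1+i)^(-n)) / i
= 1705 * (1 - (1+0.1)^(-7)) / 0.1
= 1705 * (1 - 0.513158) / 0.1
= 1705 * 4.868419
= 8300.6541


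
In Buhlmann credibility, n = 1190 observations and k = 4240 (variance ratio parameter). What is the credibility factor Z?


Z = n / (n + k)
= 1190 / (1190 + 4240)
= 1190 / 5430
= 0.2192


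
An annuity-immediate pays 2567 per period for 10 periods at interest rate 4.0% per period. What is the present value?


PV = PMT * (1 - (1+i)^(-n)) / i
= 2567 * (1 - (1+0.04)^(-10)) / 0.04
= 2567 * (1 - 0.675564) / 0.04
= 2567 * 8.110896
= 20820.6695


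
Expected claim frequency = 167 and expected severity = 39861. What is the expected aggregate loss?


E[S] = E[N] * E[X]
= 167 * 39861
= 6.6568e+06


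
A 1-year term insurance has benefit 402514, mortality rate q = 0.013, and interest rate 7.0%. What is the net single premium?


NSP = benefit * q * v
v = 1/(1+i) = 0.934579
NSP = 402514 * 0.013 * 0.934579
= 4890.357


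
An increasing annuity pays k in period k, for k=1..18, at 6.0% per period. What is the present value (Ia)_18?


(Ia)_n = sum_{k=1}^{n} k * v^k, v = 1/(1+i)
v = 0.943396
Sum computed term by term:
(Ia)_18 = 86.1845


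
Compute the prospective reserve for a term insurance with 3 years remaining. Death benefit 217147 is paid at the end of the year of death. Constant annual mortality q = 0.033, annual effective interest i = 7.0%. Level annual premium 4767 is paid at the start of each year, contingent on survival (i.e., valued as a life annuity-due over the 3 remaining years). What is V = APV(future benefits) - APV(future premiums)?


v = 1/(1+i) = 0.934579
APV(future benefits) per unit = sum_{k=0}^{2} k_p_x * q * v^(k+1) = 0.083903
APV(future benefits) = 217147 * 0.083903 = 18219.2181
Life annuity-due factor ä_{x:3} = sum_{k=0}^{2} k_p_x * v^k = 2.720481
APV(future premiums) = 4767 * 2.720481 = 12968.5342
V = 18219.2181 - 12968.5342
= 5250.6839


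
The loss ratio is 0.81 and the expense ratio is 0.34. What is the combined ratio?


Combined ratio = loss ratio + expense ratio
= 0.81 + 0.34
= 1.15


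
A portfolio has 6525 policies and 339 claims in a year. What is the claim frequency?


frequency = claims / policies
= 339 / 6525
= 0.052


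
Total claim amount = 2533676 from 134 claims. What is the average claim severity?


severity = total / number
= 2533676 / 134
= 18908.0299


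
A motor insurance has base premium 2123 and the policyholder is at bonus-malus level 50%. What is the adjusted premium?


adjusted = base * BM_level / 100
= 2123 * 50 / 100
= 2123 * 0.5
= 1061.5


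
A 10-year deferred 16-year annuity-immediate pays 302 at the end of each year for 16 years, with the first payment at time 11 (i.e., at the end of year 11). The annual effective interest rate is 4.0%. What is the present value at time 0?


PV at time 10 of the 16-year annuity-immediate:
a_n = 302 * (1-(1+0.04)^(-16))/0.04 = 3518.9933
Discount back 10 years to time 0:
PV = 3518.9933 * (1+0.04)^(-10)
= 3518.9933 * 0.675564
= 2377.3058


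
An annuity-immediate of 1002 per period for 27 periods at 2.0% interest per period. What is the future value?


FV = PMT * ((1+i)^n - 1) / i
= 1002 * ((1.02)^27 - 1) / 0.02
= 1002 * (1.706886 - 1) / 0.02
= 35415.0125


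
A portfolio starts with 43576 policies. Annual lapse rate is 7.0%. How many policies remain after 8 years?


remaining = initial * (1 - lapse)^years
= 43576 * (1 - 0.07)^8
= 43576 * 0.559582
= 24384.3369


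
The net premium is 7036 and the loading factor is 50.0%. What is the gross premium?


Gross = net * (1 + loading)
= 7036 * (1 + 0.5)
= 7036 * 1.5
= 10554.0


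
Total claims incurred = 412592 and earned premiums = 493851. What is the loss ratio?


Loss ratio = claims / premiums
= 412592 / 493851
= 0.8355


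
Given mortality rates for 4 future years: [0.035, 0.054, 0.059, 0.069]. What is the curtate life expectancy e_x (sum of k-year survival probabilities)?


e_x = sum_{k=1}^{n} k_p_x
k_p_x values:
  1_p_x = 0.965
  2_p_x = 0.91289
  3_p_x = 0.859029
  4_p_x = 0.799756
e_x = 3.5367


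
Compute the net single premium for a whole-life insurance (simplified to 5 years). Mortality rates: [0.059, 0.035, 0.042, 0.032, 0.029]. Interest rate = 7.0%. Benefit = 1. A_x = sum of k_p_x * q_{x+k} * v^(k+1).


v = 0.934579
Year 0: k_p_x=1.0, q=0.059, term=0.05514
Year 1: k_p_x=0.941, q=0.035, term=0.028767
Year 2: k_p_x=0.908065, q=0.042, term=0.031133
Year 3: k_p_x=0.869926, q=0.032, term=0.021237
Year 4: k_p_x=0.842089, q=0.029, term=0.017412
A_x = 0.1537


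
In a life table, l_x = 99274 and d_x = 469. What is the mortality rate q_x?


q_x = d_x / l_x
= 469 / 99274
= 0.0047


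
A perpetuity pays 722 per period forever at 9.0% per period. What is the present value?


PV = PMT / i
= 722 / 0.09
= 8022.2222


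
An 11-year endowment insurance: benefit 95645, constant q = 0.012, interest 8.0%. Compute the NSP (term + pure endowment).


Term component = 7790.3142
Pure endowment = 11_p_x * v^11 * benefit = 0.875642 * 0.428883 * 95645 = 35919.2576
NSP = 43709.5718


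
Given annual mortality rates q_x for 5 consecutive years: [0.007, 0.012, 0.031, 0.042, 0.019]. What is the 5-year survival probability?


p_k = 1 - q_k for each year
Survival = product of (1 - q_k)
= 0.993 * 0.988 * 0.969 * 0.958 * 0.981
= 0.8934


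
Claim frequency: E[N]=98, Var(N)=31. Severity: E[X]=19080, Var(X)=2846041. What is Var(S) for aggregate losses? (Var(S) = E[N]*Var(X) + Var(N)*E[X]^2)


Var(S) = E[N]*Var(X) + Var(N)*E[X]^2
= 98*2846041 + 31*19080^2
= 278912018 + 11285438400
= 1.1564e+10


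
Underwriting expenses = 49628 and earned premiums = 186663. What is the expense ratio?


Expense ratio = expenses / premiums
= 49628 / 186663
= 0.2659


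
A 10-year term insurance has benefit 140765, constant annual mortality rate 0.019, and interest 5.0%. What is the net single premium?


NSP = benefit * sum_{k=0}^{n-1} k_p_x * q * v^(k+1)
With constant q=0.019, v=0.952381
Sum = 0.135821
NSP = 140765 * 0.135821
= 19118.8987


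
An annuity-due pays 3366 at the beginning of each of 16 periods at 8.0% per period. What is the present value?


PV_due = PMT * (1-(1+i)^(-n))/i * (1+i)
PV_immediate = 29793.7086
PV_due = 29793.7086 * 1.08
= 32177.2053


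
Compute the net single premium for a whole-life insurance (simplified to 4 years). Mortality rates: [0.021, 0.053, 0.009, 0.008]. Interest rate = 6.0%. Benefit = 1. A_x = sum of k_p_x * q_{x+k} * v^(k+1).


v = 0.943396
Year 0: k_p_x=1.0, q=0.021, term=0.019811
Year 1: k_p_x=0.979, q=0.053, term=0.046179
Year 2: k_p_x=0.927113, q=0.009, term=0.007006
Year 3: k_p_x=0.918769, q=0.008, term=0.005822
A_x = 0.0788


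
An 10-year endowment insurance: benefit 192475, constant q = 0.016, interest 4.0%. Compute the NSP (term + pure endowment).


Term component = 23375.623
Pure endowment = 10_p_x * v^10 * benefit = 0.851042 * 0.675564 * 192475 = 110660.3195
NSP = 134035.9425


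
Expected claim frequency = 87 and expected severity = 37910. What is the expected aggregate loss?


E[S] = E[N] * E[X]
= 87 * 37910
= 3.2982e+06


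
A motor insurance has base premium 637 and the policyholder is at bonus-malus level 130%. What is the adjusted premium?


adjusted = base * BM_level / 100
= 637 * 130 / 100
= 637 * 1.3
= 828.1


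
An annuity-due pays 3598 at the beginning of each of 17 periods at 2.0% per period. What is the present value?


PV_due = PMT * (1-(1+i)^(-n))/i * (1+i)
PV_immediate = 51422.155
PV_due = 51422.155 * 1.02
= 52450.5981


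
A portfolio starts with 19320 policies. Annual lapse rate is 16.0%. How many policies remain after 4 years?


remaining = initial * (1 - lapse)^years
= 19320 * (1 - 0.16)^4
= 19320 * 0.497871
= 9618.8747


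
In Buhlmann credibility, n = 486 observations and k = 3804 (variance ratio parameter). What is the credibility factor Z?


Z = n / (n + k)
= 486 / (486 + 3804)
= 486 / 4290
= 0.1133


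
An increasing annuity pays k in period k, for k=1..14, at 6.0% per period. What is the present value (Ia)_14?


(Ia)_n = sum_{k=1}^{n} k * v^k, v = 1/(1+i)
v = 0.943396
Sum computed term by term:
(Ia)_14 = 61.0078


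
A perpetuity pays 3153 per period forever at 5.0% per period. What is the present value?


PV = PMT / i
= 3153 / 0.05
= 63060.0


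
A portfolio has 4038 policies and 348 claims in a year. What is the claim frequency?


frequency = claims / policies
= 348 / 4038
= 0.0862


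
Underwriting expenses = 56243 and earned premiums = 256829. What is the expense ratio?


Expense ratio = expenses / premiums
= 56243 / 256829
= 0.219


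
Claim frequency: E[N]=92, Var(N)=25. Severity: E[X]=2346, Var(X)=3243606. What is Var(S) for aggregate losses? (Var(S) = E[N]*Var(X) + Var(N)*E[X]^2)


Var(S) = E[N]*Var(X) + Var(N)*E[X]^2
= 92*3243606 + 25*2346^2
= 298411752 + 137592900
= 4.3600e+08


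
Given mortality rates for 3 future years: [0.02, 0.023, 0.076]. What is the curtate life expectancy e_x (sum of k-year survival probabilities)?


e_x = sum_{k=1}^{n} k_p_x
k_p_x values:
  1_p_x = 0.98
  2_p_x = 0.95746
  3_p_x = 0.884693
e_x = 2.8222


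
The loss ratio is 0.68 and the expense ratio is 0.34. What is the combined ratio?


Combined ratio = loss ratio + expense ratio
= 0.68 + 0.34
= 1.02


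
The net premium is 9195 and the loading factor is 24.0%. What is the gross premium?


Gross = net * (1 + loading)
= 9195 * (1 + 0.24)
= 9195 * 1.24
= 11401.8


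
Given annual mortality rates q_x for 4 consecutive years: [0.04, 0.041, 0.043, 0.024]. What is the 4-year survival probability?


p_k = 1 - q_k for each year
Survival = product of (1 - q_k)
= 0.96 * 0.959 * 0.957 * 0.976
= 0.8599


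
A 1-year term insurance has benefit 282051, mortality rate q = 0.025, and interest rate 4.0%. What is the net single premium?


NSP = benefit * q * v
v = 1/(1+i) = 0.961538
NSP = 282051 * 0.025 * 0.961538
= 6780.0721


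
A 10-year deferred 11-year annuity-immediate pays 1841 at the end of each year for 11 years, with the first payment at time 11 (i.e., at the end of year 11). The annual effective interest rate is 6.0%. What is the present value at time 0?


PV at time 10 of the 11-year annuity-immediate:
a_n = 1841 * (1-(1+0.06)^(-11))/0.06 = 14519.7361
Discount back 10 years to time 0:
PV = 14519.7361 * (1+0.06)^(-10)
= 14519.7361 * 0.558395
= 8107.7448


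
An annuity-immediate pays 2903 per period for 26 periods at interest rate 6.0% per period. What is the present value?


PV = PMT * (1 - (1+i)^(-n)) / i
= 2903 * (1 - (1+0.06)^(-26)) / 0.06
= 2903 * (1 - 0.21981) / 0.06
= 2903 * 13.003166
= 37748.1914


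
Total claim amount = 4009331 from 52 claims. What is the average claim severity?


severity = total / number
= 4009331 / 52
= 77102.5192


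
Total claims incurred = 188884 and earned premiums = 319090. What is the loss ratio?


Loss ratio = claims / premiums
= 188884 / 319090
= 0.5919


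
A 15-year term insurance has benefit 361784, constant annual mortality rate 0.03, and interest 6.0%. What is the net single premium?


NSP = benefit * sum_{k=0}^{n-1} k_p_x * q * v^(k+1)
With constant q=0.03, v=0.943396
Sum = 0.245255
NSP = 361784 * 0.245255
= 88729.5042


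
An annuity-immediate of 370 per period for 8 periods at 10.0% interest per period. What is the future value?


FV = PMT * ((1+i)^n - 1) / i
= 370 * ((1.1)^8 - 1) / 0.1
= 370 * (2.143589 - 1) / 0.1
= 4231.2786


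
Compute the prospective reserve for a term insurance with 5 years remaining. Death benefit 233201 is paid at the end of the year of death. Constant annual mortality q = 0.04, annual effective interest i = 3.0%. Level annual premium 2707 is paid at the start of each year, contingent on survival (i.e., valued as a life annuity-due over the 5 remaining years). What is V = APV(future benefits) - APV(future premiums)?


v = 1/(1+i) = 0.970874
APV(future benefits) per unit = sum_{k=0}^{4} k_p_x * q * v^(k+1) = 0.169516
APV(future benefits) = 233201 * 0.169516 = 39531.2139
Life annuity-due factor ä_{x:5} = sum_{k=0}^{4} k_p_x * v^k = 4.365027
APV(future premiums) = 2707 * 4.365027 = 11816.1292
V = 39531.2139 - 11816.1292
= 27715.0847


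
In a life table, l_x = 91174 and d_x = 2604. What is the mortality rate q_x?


q_x = d_x / l_x
= 2604 / 91174
= 0.0286


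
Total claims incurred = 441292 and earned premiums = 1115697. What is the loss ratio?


Loss ratio = claims / premiums
= 441292 / 1115697
= 0.3955


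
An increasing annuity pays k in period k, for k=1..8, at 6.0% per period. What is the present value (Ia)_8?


(Ia)_n = sum_{k=1}^{n} k * v^k, v = 1/(1+i)
v = 0.943396
Sum computed term by term:
(Ia)_8 = 26.0514


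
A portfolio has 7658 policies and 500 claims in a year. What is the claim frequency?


frequency = claims / policies
= 500 / 7658
= 0.0653


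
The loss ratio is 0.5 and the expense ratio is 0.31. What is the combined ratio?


Combined ratio = loss ratio + expense ratio
= 0.5 + 0.31
= 0.81


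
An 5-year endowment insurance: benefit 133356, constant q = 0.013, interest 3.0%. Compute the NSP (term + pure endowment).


Term component = 7741.7298
Pure endowment = 5_p_x * v^5 * benefit = 0.936668 * 0.862609 * 133356 = 107748.74
NSP = 115490.4698


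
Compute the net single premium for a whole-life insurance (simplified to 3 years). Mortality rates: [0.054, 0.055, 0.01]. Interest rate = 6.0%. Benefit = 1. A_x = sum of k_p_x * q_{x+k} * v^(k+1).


v = 0.943396
Year 0: k_p_x=1.0, q=0.054, term=0.050943
Year 1: k_p_x=0.946, q=0.055, term=0.046307
Year 2: k_p_x=0.89397, q=0.01, term=0.007506
A_x = 0.1048


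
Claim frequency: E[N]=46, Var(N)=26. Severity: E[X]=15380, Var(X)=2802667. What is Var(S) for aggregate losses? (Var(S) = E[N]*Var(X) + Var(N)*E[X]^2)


Var(S) = E[N]*Var(X) + Var(N)*E[X]^2
= 46*2802667 + 26*15380^2
= 128922682 + 6150154400
= 6.2791e+09


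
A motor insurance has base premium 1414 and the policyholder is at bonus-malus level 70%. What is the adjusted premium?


adjusted = base * BM_level / 100
= 1414 * 70 / 100
= 1414 * 0.7
= 989.8


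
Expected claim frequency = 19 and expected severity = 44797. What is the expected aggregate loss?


E[S] = E[N] * E[X]
= 19 * 44797
= 851143


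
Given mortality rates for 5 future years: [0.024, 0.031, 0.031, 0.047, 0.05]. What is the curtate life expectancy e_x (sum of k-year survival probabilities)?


e_x = sum_{k=1}^{n} k_p_x
k_p_x values:
  1_p_x = 0.976
  2_p_x = 0.945744
  3_p_x = 0.916426
  4_p_x = 0.873354
  5_p_x = 0.829686
e_x = 4.5412


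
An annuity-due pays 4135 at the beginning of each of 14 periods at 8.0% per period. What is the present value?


PV_due = PMT * (1-(1+i)^(-n))/i * (1+i)
PV_immediate = 34089.9199
PV_due = 34089.9199 * 1.08
= 36817.1135


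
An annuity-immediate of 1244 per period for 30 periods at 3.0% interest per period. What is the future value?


FV = PMT * ((1+i)^n - 1) / i
= 1244 * ((1.03)^30 - 1) / 0.03
= 1244 * (2.427262 - 1) / 0.03
= 59183.8171


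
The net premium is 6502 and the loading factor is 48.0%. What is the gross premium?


Gross = net * (1 + loading)
= 6502 * (1 + 0.48)
= 6502 * 1.48
= 9622.96


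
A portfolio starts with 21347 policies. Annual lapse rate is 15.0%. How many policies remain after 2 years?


remaining = initial * (1 - lapse)^years
= 21347 * (1 - 0.15)^2
= 21347 * 0.7225
= 15423.2075


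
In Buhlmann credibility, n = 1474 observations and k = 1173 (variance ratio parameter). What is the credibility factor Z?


Z = n / (n + k)
= 1474 / (1474 + 1173)
= 1474 / 2647
= 0.5569


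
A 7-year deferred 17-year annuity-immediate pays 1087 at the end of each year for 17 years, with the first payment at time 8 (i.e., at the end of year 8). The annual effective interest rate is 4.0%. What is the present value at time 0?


PV at time 7 of the 17-year annuity-immediate:
a_n = 1087 * (1-(1+0.04)^(-17))/0.04 = 13224.082
Discount back 7 years to time 0:
PV = 13224.082 * (1+0.04)^(-7)
= 13224.082 * 0.759918
= 10049.2155


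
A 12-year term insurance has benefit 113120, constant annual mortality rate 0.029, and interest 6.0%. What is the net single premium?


NSP = benefit * sum_{k=0}^{n-1} k_p_x * q * v^(k+1)
With constant q=0.029, v=0.943396
Sum = 0.212088
NSP = 113120 * 0.212088
= 23991.4233


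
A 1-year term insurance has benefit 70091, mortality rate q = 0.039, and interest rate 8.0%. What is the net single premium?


NSP = benefit * q * v
v = 1/(1+i) = 0.925926
NSP = 70091 * 0.039 * 0.925926
= 2531.0639


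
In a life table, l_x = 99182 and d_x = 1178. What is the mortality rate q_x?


q_x = d_x / l_x
= 1178 / 99182
= 0.0119


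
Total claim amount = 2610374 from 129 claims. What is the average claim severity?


severity = total / number
= 2610374 / 129
= 20235.4574


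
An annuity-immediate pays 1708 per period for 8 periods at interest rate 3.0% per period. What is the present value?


PV = PMT * (1 - (1+i)^(-n)) / i
= 1708 * (1 - (1+0.03)^(-8)) / 0.03
= 1708 * (1 - 0.789409) / 0.03
= 1708 * 7.019692
= 11989.6343


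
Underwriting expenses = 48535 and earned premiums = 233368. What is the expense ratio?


Expense ratio = expenses / premiums
= 48535 / 233368
= 0.208


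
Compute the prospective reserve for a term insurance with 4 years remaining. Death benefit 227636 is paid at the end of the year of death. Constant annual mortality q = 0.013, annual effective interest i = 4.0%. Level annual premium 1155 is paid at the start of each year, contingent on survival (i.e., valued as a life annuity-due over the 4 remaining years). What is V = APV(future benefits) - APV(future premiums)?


v = 1/(1+i) = 0.961538
APV(future benefits) per unit = sum_{k=0}^{3} k_p_x * q * v^(k+1) = 0.046306
APV(future benefits) = 227636 * 0.046306 = 10540.9318
Life annuity-due factor ä_{x:4} = sum_{k=0}^{3} k_p_x * v^k = 3.704487
APV(future premiums) = 1155 * 3.704487 = 4278.6822
V = 10540.9318 - 4278.6822
= 6262.2496


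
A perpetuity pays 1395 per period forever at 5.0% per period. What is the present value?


PV = PMT / i
= 1395 / 0.05
= 27900.0


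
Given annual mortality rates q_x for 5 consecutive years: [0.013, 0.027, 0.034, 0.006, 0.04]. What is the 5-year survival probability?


p_k = 1 - q_k for each year
Survival = product of (1 - q_k)
= 0.987 * 0.973 * 0.966 * 0.994 * 0.96
= 0.8852


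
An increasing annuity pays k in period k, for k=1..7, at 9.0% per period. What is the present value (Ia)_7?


(Ia)_n = sum_{k=1}^{n} k * v^k, v = 1/(1+i)
v = 0.917431
Sum computed term by term:
(Ia)_7 = 18.4075


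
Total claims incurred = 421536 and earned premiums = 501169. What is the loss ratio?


Loss ratio = claims / premiums
= 421536 / 501169
= 0.8411


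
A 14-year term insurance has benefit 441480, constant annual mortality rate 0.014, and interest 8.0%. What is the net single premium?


NSP = benefit * sum_{k=0}^{n-1} k_p_x * q * v^(k+1)
With constant q=0.014, v=0.925926
Sum = 0.107312
NSP = 441480 * 0.107312
= 47376.1515


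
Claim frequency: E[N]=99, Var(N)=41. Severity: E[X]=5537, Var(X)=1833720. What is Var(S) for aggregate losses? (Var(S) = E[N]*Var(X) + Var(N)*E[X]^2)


Var(S) = E[N]*Var(X) + Var(N)*E[X]^2
= 99*1833720 + 41*5537^2
= 181538280 + 1256993129
= 1.4385e+09


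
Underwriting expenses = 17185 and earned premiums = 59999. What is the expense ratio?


Expense ratio = expenses / premiums
= 17185 / 59999
= 0.2864


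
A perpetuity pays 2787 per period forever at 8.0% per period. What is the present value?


PV = PMT / i
= 2787 / 0.08
= 34837.5


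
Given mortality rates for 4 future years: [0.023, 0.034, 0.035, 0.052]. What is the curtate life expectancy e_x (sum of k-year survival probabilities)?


e_x = sum_{k=1}^{n} k_p_x
k_p_x values:
  1_p_x = 0.977
  2_p_x = 0.943782
  3_p_x = 0.91075
  4_p_x = 0.863391
e_x = 3.6949


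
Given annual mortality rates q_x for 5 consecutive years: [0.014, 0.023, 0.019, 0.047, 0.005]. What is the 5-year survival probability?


p_k = 1 - q_k for each year
Survival = product of (1 - q_k)
= 0.986 * 0.977 * 0.981 * 0.953 * 0.995
= 0.8961


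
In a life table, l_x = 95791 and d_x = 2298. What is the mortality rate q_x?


q_x = d_x / l_x
= 2298 / 95791
= 0.024


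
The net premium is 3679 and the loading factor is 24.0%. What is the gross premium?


Gross = net * (1 + loading)
= 3679 * (1 + 0.24)
= 3679 * 1.24
= 4561.96


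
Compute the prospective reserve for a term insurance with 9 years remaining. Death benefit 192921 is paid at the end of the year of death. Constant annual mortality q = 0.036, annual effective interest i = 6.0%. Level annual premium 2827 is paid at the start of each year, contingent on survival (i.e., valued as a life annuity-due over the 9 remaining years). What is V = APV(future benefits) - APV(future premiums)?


v = 1/(1+i) = 0.943396
APV(future benefits) per unit = sum_{k=0}^{8} k_p_x * q * v^(k+1) = 0.215422
APV(future benefits) = 192921 * 0.215422 = 41559.515
Life annuity-due factor ä_{x:9} = sum_{k=0}^{8} k_p_x * v^k = 6.342994
APV(future premiums) = 2827 * 6.342994 = 17931.6453
V = 41559.515 - 17931.6453
= 23627.8697


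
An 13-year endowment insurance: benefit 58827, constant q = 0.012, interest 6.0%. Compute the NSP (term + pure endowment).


Term component = 5875.4326
Pure endowment = 13_p_x * v^13 * benefit = 0.854752 * 0.468839 * 58827 = 23574.4046
NSP = 29449.8371


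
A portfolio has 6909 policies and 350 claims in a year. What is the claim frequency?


frequency = claims / policies
= 350 / 6909
= 0.0507


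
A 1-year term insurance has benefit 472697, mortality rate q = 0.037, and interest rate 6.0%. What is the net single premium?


NSP = benefit * q * v
v = 1/(1+i) = 0.943396
NSP = 472697 * 0.037 * 0.943396
= 16499.8009


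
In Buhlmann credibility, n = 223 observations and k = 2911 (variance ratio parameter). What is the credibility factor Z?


Z = n / (n + k)
= 223 / (223 + 2911)
= 223 / 3134
= 0.0712


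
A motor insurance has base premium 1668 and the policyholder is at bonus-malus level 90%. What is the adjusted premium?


adjusted = base * BM_level / 100
= 1668 * 90 / 100
= 1668 * 0.9
= 1501.2


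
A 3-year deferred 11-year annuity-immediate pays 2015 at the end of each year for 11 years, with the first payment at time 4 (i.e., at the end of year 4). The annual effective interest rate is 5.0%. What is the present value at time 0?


PV at time 3 of the 11-year annuity-immediate:
a_n = 2015 * (1-(1+0.05)^(-11))/0.05 = 16737.4246
Discount back 3 years to time 0:
PV = 16737.4246 * (1+0.05)^(-3)
= 16737.4246 * 0.863838
= 14458.4167


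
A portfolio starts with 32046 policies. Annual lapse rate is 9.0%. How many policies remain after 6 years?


remaining = initial * (1 - lapse)^years
= 32046 * (1 - 0.09)^6
= 32046 * 0.567869
= 18197.9381


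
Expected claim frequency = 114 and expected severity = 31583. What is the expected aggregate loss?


E[S] = E[N] * E[X]
= 114 * 31583
= 3.6005e+06


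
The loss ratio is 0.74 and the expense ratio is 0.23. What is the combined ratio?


Combined ratio = loss ratio + expense ratio
= 0.74 + 0.23
= 0.97


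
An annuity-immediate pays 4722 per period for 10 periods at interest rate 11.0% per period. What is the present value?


PV = PMT * (1 - (1+i)^(-n)) / i
= 4722 * (1 - (1+0.11)^(-10)) / 0.11
= 4722 * (1 - 0.352184) / 0.11
= 4722 * 5.889232
= 27808.9536


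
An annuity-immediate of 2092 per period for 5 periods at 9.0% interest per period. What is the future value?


FV = PMT * ((1+i)^n - 1) / i
= 2092 * ((1.09)^5 - 1) / 0.09
= 2092 * (1.538624 - 1) / 0.09
= 12520.0146


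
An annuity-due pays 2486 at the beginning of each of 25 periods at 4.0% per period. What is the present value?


PV_due = PMT * (1-(1+i)^(-n))/i * (1+i)
PV_immediate = 38836.4907
PV_due = 38836.4907 * 1.04
= 40389.9504


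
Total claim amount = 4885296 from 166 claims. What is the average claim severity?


severity = total / number
= 4885296 / 166
= 29429.494


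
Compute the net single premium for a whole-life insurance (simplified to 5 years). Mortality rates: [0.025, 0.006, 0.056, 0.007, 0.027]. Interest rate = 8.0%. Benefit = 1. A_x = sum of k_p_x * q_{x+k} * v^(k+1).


v = 0.925926
Year 0: k_p_x=1.0, q=0.025, term=0.023148
Year 1: k_p_x=0.975, q=0.006, term=0.005015
Year 2: k_p_x=0.96915, q=0.056, term=0.043083
Year 3: k_p_x=0.914878, q=0.007, term=0.004707
Year 4: k_p_x=0.908473, q=0.027, term=0.016694
A_x = 0.0926


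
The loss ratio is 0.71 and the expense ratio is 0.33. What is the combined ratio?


Combined ratio = loss ratio + expense ratio
= 0.71 + 0.33
= 1.04


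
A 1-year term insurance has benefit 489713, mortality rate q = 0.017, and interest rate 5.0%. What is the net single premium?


NSP = benefit * q * v
v = 1/(1+i) = 0.952381
NSP = 489713 * 0.017 * 0.952381
= 7928.6867


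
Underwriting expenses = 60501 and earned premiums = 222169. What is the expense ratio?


Expense ratio = expenses / premiums
= 60501 / 222169
= 0.2723


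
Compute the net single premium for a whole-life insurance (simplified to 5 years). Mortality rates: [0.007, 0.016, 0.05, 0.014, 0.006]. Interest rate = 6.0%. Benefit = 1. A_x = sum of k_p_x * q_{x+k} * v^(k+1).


v = 0.943396
Year 0: k_p_x=1.0, q=0.007, term=0.006604
Year 1: k_p_x=0.993, q=0.016, term=0.01414
Year 2: k_p_x=0.977112, q=0.05, term=0.04102
Year 3: k_p_x=0.928256, q=0.014, term=0.010294
Year 4: k_p_x=0.915261, q=0.006, term=0.004104
A_x = 0.0762


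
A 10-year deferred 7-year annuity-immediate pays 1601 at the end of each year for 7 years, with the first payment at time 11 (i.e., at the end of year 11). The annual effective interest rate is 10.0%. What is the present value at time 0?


PV at time 10 of the 7-year annuity-immediate:
a_n = 1601 * (1-(1+0.1)^(-7))/0.1 = 7794.3385
Discount back 10 years to time 0:
PV = 7794.3385 * (1+0.1)^(-10)
= 7794.3385 * 0.385543
= 3005.0549


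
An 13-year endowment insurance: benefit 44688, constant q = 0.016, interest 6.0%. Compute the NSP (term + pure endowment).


Term component = 5831.5073
Pure endowment = 13_p_x * v^13 * benefit = 0.810842 * 0.468839 * 44688 = 16988.3402
NSP = 22819.8475


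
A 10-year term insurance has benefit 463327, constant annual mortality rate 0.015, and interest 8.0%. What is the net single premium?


NSP = benefit * sum_{k=0}^{n-1} k_p_x * q * v^(k+1)
With constant q=0.015, v=0.925926
Sum = 0.095018
NSP = 463327 * 0.095018
= 44024.2433


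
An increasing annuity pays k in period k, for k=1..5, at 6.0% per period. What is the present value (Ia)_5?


(Ia)_n = sum_{k=1}^{n} k * v^k, v = 1/(1+i)
v = 0.943396
Sum computed term by term:
(Ia)_5 = 12.1469


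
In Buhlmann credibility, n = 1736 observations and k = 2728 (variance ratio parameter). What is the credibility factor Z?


Z = n / (n + k)
= 1736 / (1736 + 2728)
= 1736 / 4464
= 0.3889


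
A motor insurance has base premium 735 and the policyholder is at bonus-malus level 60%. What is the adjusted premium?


adjusted = base * BM_level / 100
= 735 * 60 / 100
= 735 * 0.6
= 441.0


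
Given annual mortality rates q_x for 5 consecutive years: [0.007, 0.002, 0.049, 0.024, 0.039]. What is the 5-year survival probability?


p_k = 1 - q_k for each year
Survival = product of (1 - q_k)
= 0.993 * 0.998 * 0.951 * 0.976 * 0.961
= 0.884


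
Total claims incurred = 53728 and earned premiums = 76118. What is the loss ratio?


Loss ratio = claims / premiums
= 53728 / 76118
= 0.7059


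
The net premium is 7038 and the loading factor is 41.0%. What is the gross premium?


Gross = net * (1 + loading)
= 7038 * (1 + 0.41)
= 7038 * 1.41
= 9923.58


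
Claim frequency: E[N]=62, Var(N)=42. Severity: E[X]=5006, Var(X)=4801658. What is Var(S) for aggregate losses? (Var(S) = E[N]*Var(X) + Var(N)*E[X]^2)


Var(S) = E[N]*Var(X) + Var(N)*E[X]^2
= 62*4801658 + 42*5006^2
= 297702796 + 1052521512
= 1.3502e+09


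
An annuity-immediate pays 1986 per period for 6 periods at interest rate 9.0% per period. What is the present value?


PV = PMT * (1 - (1+i)^(-n)) / i
= 1986 * (1 - (1+0.09)^(-6)) / 0.09
= 1986 * (1 - 0.596267) / 0.09
= 1986 * 4.485919
= 8909.0343


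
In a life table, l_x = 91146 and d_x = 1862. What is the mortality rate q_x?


q_x = d_x / l_x
= 1862 / 91146
= 0.0204


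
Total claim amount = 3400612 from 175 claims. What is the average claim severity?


severity = total / number
= 3400612 / 175
= 19432.0686


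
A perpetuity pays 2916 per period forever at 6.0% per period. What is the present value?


PV = PMT / i
= 2916 / 0.06
= 48600.0


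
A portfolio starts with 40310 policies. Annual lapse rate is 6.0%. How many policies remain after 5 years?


remaining = initial * (1 - lapse)^years
= 40310 * (1 - 0.06)^5
= 40310 * 0.733904
= 29583.6711


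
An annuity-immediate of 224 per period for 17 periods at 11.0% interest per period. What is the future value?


FV = PMT * ((1+i)^n - 1) / i
= 224 * ((1.11)^17 - 1) / 0.11
= 224 * (5.895093 - 1) / 0.11
= 9968.1888


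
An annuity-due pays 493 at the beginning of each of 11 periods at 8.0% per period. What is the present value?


PV_due = PMT * (1-(1+i)^(-n))/i * (1+i)
PV_immediate = 3519.5094
PV_due = 3519.5094 * 1.08
= 3801.0701


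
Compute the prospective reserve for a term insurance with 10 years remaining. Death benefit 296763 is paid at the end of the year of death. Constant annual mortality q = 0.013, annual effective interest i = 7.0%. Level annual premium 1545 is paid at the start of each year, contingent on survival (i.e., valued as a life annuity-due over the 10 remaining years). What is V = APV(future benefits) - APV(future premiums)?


v = 1/(1+i) = 0.934579
APV(future benefits) per unit = sum_{k=0}^{9} k_p_x * q * v^(k+1) = 0.086771
APV(future benefits) = 296763 * 0.086771 = 25750.5002
Life annuity-due factor ä_{x:10} = sum_{k=0}^{9} k_p_x * v^k = 7.141942
APV(future premiums) = 1545 * 7.141942 = 11034.301
V = 25750.5002 - 11034.301
= 14716.1992


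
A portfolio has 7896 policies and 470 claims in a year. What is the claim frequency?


frequency = claims / policies
= 470 / 7896
= 0.0595


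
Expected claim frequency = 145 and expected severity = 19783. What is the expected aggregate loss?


E[S] = E[N] * E[X]
= 145 * 19783
= 2.8685e+06


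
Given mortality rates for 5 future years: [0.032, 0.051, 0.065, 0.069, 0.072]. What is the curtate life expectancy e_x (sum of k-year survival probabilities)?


e_x = sum_{k=1}^{n} k_p_x
k_p_x values:
  1_p_x = 0.968
  2_p_x = 0.918632
  3_p_x = 0.858921
  4_p_x = 0.799655
  5_p_x = 0.74208
e_x = 4.2873


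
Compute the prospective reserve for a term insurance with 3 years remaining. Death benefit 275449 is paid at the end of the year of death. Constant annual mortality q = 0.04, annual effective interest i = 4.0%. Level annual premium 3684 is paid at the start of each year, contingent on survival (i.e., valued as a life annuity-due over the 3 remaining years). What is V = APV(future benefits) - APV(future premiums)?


v = 1/(1+i) = 0.961538
APV(future benefits) per unit = sum_{k=0}^{2} k_p_x * q * v^(k+1) = 0.106736
APV(future benefits) = 275449 * 0.106736 = 29400.4508
Life annuity-due factor ä_{x:3} = sum_{k=0}^{2} k_p_x * v^k = 2.775148
APV(future premiums) = 3684 * 2.775148 = 10223.645
V = 29400.4508 - 10223.645
= 19176.8059


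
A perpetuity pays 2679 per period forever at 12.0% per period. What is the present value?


PV = PMT / i
= 2679 / 0.12
= 22325.0


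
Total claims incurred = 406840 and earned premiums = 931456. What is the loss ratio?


Loss ratio = claims / premiums
= 406840 / 931456
= 0.4368


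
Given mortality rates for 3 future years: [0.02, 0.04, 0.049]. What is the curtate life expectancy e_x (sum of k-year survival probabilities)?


e_x = sum_{k=1}^{n} k_p_x
k_p_x values:
  1_p_x = 0.98
  2_p_x = 0.9408
  3_p_x = 0.894701
e_x = 2.8155


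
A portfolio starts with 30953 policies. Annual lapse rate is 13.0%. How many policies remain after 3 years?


remaining = initial * (1 - lapse)^years
= 30953 * (1 - 0.13)^3
= 30953 * 0.658503
= 20382.6434


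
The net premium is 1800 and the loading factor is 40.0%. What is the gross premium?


Gross = net * (1 + loading)
= 1800 * (1 + 0.4)
= 1800 * 1.4
= 2520.0


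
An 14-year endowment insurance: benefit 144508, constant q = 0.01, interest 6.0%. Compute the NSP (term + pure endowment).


Term component = 12711.6026
Pure endowment = 14_p_x * v^14 * benefit = 0.868746 * 0.442301 * 144508 = 55526.7815
NSP = 68238.3841


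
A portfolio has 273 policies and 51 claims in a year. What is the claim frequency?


frequency = claims / policies
= 51 / 273
= 0.1868


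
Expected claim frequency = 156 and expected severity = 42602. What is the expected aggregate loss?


E[S] = E[N] * E[X]
= 156 * 42602
= 6.6459e+06


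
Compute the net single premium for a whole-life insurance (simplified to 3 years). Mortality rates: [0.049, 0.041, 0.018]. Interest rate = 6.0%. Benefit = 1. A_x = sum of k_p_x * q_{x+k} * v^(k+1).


v = 0.943396
Year 0: k_p_x=1.0, q=0.049, term=0.046226
Year 1: k_p_x=0.951, q=0.041, term=0.034702
Year 2: k_p_x=0.912009, q=0.018, term=0.013783
A_x = 0.0947


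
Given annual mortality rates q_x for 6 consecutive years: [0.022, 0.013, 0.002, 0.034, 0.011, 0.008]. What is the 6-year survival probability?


p_k = 1 - q_k for each year
Survival = product of (1 - q_k)
= 0.978 * 0.987 * 0.998 * 0.966 * 0.989 * 0.992
= 0.913


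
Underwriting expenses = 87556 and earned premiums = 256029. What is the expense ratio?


Expense ratio = expenses / premiums
= 87556 / 256029
= 0.342


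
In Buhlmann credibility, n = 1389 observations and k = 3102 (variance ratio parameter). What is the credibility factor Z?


Z = n / (n + k)
= 1389 / (1389 + 3102)
= 1389 / 4491
= 0.3093


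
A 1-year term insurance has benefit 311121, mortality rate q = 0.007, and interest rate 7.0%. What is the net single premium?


NSP = benefit * q * v
v = 1/(1+i) = 0.934579
NSP = 311121 * 0.007 * 0.934579
= 2035.371


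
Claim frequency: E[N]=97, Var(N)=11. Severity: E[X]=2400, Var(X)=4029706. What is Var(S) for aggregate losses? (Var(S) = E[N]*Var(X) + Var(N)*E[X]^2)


Var(S) = E[N]*Var(X) + Var(N)*E[X]^2
= 97*4029706 + 11*2400^2
= 390881482 + 63360000
= 4.5424e+08


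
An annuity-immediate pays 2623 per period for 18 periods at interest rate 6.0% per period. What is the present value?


PV = PMT * (1 - (1+i)^(-n)) / i
= 2623 * (1 - (1+0.06)^(-18)) / 0.06
= 2623 * (1 - 0.350344) / 0.06
= 2623 * 10.827603
= 28400.8039


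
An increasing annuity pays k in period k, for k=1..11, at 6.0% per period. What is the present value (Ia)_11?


(Ia)_n = sum_{k=1}^{n} k * v^k, v = 1/(1+i)
v = 0.943396
Sum computed term by term:
(Ia)_11 = 42.7571


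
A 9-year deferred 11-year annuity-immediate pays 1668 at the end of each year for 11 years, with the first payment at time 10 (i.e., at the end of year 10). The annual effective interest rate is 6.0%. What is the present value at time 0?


PV at time 9 of the 11-year annuity-immediate:
a_n = 1668 * (1-(1+0.06)^(-11))/0.06 = 13155.3068
Discount back 9 years to time 0:
PV = 13155.3068 * (1+0.06)^(-9)
= 13155.3068 * 0.591898
= 7786.6059


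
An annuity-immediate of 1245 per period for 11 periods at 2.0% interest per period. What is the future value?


FV = PMT * ((1+i)^n - 1) / i
= 1245 * ((1.02)^11 - 1) / 0.02
= 1245 * (1.243374 - 1) / 0.02
= 15150.0507


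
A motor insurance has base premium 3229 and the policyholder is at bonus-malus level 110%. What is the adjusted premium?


adjusted = base * BM_level / 100
= 3229 * 110 / 100
= 3229 * 1.1
= 3551.9


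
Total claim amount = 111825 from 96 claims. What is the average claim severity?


severity = total / number
= 111825 / 96
= 1164.8438


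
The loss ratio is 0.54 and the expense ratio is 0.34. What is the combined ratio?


Combined ratio = loss ratio + expense ratio
= 0.54 + 0.34
= 0.88


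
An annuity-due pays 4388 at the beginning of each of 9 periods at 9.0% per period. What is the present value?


PV_due = PMT * (1-(1+i)^(-n))/i * (1+i)
PV_immediate = 26307.1434
PV_due = 26307.1434 * 1.09
= 28674.7863


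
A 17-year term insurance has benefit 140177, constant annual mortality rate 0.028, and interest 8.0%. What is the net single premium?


NSP = benefit * sum_{k=0}^{n-1} k_p_x * q * v^(k+1)
With constant q=0.028, v=0.925926
Sum = 0.216022
NSP = 140177 * 0.216022
= 30281.3329
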